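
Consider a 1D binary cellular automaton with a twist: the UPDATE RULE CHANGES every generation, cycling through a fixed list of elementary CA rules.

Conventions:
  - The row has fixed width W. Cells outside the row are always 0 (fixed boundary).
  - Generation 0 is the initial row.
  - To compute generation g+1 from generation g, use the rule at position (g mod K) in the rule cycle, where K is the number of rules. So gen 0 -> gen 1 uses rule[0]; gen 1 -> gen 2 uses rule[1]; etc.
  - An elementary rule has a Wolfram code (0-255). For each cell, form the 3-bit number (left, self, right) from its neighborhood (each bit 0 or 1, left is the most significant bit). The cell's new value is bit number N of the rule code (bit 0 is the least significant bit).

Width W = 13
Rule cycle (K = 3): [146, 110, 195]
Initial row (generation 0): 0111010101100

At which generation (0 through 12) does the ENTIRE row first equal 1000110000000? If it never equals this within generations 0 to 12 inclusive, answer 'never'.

Answer: 10

Derivation:
Gen 0: 0111010101100
Gen 1 (rule 146): 1010000000010
Gen 2 (rule 110): 1110000000110
Gen 3 (rule 195): 0110111111010
Gen 4 (rule 146): 1000011110001
Gen 5 (rule 110): 1000110010011
Gen 6 (rule 195): 0011010100101
Gen 7 (rule 146): 0100000011000
Gen 8 (rule 110): 1100000111000
Gen 9 (rule 195): 0101111011011
Gen 10 (rule 146): 1000110000000
Gen 11 (rule 110): 1001110000000
Gen 12 (rule 195): 0010110111111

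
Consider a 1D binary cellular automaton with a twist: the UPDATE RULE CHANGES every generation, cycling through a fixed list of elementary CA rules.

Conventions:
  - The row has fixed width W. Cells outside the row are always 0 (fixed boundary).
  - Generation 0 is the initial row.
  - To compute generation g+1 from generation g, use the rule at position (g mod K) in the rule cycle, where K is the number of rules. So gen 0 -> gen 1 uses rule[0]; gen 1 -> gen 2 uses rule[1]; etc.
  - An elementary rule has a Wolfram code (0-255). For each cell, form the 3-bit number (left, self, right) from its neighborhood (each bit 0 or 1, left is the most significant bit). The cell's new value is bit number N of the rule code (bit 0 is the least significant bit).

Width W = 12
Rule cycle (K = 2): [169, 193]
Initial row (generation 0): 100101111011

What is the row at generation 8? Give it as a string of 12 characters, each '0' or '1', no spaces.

Answer: 100000100101

Derivation:
Gen 0: 100101111011
Gen 1 (rule 169): 000011110110
Gen 2 (rule 193): 111001110010
Gen 3 (rule 169): 110001100000
Gen 4 (rule 193): 010100101111
Gen 5 (rule 169): 001000011110
Gen 6 (rule 193): 100011001110
Gen 7 (rule 169): 001010001100
Gen 8 (rule 193): 100000100101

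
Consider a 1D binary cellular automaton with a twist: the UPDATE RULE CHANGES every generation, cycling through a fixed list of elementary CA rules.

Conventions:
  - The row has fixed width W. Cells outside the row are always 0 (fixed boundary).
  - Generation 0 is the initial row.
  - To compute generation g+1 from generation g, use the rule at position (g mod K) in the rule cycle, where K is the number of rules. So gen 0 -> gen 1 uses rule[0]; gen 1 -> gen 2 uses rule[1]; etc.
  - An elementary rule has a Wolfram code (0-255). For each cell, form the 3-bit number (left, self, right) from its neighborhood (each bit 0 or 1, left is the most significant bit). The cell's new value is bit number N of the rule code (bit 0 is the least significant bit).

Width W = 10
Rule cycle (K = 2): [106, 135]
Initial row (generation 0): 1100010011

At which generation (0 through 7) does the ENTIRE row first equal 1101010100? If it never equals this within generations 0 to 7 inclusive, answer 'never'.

Gen 0: 1100010011
Gen 1 (rule 106): 1100100111
Gen 2 (rule 135): 0001101010
Gen 3 (rule 106): 0011110100
Gen 4 (rule 135): 1101100101
Gen 5 (rule 106): 1111101010
Gen 6 (rule 135): 0111001010
Gen 7 (rule 106): 1101010100

Answer: 7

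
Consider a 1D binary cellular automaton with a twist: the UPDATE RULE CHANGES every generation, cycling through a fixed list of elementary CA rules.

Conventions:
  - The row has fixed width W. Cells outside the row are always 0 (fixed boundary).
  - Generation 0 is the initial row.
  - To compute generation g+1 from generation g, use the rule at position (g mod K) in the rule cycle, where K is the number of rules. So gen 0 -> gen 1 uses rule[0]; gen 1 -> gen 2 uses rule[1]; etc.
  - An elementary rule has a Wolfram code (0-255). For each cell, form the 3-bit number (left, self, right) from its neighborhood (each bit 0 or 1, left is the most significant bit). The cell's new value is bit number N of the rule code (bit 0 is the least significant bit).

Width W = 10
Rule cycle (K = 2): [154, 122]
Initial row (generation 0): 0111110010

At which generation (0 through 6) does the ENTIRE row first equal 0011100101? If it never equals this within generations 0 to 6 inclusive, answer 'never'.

Gen 0: 0111110010
Gen 1 (rule 154): 1111101101
Gen 2 (rule 122): 1000111110
Gen 3 (rule 154): 0101111101
Gen 4 (rule 122): 1011000110
Gen 5 (rule 154): 0010101101
Gen 6 (rule 122): 0101011110

Answer: never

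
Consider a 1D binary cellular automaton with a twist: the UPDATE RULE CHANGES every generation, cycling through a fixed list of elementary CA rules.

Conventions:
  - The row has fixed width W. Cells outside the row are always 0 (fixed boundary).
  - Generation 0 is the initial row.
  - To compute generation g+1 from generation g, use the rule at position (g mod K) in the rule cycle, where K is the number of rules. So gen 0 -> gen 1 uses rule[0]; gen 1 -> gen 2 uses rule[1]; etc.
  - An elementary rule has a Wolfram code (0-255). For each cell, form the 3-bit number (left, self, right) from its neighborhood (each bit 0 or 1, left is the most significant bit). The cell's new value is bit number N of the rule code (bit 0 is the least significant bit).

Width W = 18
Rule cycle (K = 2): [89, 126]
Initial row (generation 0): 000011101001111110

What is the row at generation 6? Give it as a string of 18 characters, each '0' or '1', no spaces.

Gen 0: 000011101001111110
Gen 1 (rule 89): 111010100101000011
Gen 2 (rule 126): 101111111111100111
Gen 3 (rule 89): 001000000000110101
Gen 4 (rule 126): 011100000001111111
Gen 5 (rule 89): 010111111101000001
Gen 6 (rule 126): 111100000111100011

Answer: 111100000111100011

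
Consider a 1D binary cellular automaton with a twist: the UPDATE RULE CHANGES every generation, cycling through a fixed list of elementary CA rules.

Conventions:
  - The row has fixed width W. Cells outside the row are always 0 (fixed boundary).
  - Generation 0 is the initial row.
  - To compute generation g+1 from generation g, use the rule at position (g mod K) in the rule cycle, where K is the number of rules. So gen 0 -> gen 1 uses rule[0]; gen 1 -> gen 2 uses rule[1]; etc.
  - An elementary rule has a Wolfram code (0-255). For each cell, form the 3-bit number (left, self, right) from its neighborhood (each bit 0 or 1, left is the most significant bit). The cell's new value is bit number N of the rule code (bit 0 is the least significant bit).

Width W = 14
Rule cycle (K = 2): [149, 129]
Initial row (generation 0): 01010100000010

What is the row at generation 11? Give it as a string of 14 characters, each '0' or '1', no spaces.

Answer: 00100111101111

Derivation:
Gen 0: 01010100000010
Gen 1 (rule 149): 01010111111011
Gen 2 (rule 129): 00000011110000
Gen 3 (rule 149): 11111001101111
Gen 4 (rule 129): 01110000000110
Gen 5 (rule 149): 00101111110001
Gen 6 (rule 129): 10000111100100
Gen 7 (rule 149): 11110011010111
Gen 8 (rule 129): 01100000000010
Gen 9 (rule 149): 00011111111011
Gen 10 (rule 129): 11001111110000
Gen 11 (rule 149): 00100111101111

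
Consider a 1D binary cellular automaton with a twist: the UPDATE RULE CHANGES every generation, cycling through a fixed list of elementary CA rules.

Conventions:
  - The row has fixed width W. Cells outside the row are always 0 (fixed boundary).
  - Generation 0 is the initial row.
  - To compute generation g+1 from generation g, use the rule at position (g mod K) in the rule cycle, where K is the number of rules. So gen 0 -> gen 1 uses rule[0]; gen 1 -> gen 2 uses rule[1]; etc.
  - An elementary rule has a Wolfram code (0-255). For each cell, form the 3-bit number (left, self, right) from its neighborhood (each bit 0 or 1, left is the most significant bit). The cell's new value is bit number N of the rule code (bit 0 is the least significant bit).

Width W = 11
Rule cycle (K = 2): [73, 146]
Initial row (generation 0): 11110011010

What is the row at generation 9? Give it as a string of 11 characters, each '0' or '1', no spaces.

Answer: 11111000110

Derivation:
Gen 0: 11110011010
Gen 1 (rule 73): 10010011000
Gen 2 (rule 146): 01101100100
Gen 3 (rule 73): 01101100001
Gen 4 (rule 146): 10000010010
Gen 5 (rule 73): 00111000000
Gen 6 (rule 146): 01010100000
Gen 7 (rule 73): 00000001111
Gen 8 (rule 146): 00000010110
Gen 9 (rule 73): 11111000110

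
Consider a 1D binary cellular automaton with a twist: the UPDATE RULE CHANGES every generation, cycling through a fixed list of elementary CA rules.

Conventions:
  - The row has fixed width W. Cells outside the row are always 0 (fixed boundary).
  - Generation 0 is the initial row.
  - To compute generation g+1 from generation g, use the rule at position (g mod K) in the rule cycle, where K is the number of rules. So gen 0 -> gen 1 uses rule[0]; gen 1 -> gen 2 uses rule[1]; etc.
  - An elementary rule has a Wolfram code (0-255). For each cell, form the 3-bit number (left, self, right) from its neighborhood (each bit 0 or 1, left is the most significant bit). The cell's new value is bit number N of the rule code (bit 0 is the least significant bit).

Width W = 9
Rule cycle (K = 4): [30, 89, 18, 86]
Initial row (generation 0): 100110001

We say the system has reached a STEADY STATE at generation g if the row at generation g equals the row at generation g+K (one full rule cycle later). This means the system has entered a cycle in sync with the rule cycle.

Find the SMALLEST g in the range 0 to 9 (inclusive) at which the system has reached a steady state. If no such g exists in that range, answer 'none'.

Answer: 7

Derivation:
Gen 0: 100110001
Gen 1 (rule 30): 111101011
Gen 2 (rule 89): 100100011
Gen 3 (rule 18): 011010100
Gen 4 (rule 86): 101010110
Gen 5 (rule 30): 101010101
Gen 6 (rule 89): 000000000
Gen 7 (rule 18): 000000000
Gen 8 (rule 86): 000000000
Gen 9 (rule 30): 000000000
Gen 10 (rule 89): 111111111
Gen 11 (rule 18): 000000000
Gen 12 (rule 86): 000000000
Gen 13 (rule 30): 000000000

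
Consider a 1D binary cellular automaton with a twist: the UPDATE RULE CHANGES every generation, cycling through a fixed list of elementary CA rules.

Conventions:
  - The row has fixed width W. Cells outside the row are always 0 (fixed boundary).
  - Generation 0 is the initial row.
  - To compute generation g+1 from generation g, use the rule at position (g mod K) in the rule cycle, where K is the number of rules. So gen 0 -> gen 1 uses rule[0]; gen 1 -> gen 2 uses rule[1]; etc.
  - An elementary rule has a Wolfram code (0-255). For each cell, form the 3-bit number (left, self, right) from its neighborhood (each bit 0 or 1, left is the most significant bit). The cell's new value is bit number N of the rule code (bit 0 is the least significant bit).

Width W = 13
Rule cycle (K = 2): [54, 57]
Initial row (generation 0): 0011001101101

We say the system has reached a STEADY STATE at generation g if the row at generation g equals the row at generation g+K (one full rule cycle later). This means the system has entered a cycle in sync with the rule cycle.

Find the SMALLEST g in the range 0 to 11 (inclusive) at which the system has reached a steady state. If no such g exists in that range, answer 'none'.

Answer: 5

Derivation:
Gen 0: 0011001101101
Gen 1 (rule 54): 0100110010011
Gen 2 (rule 57): 0010101001010
Gen 3 (rule 54): 0111111111111
Gen 4 (rule 57): 0100000000000
Gen 5 (rule 54): 1110000000000
Gen 6 (rule 57): 1001111111111
Gen 7 (rule 54): 1110000000000
Gen 8 (rule 57): 1001111111111
Gen 9 (rule 54): 1110000000000
Gen 10 (rule 57): 1001111111111
Gen 11 (rule 54): 1110000000000
Gen 12 (rule 57): 1001111111111
Gen 13 (rule 54): 1110000000000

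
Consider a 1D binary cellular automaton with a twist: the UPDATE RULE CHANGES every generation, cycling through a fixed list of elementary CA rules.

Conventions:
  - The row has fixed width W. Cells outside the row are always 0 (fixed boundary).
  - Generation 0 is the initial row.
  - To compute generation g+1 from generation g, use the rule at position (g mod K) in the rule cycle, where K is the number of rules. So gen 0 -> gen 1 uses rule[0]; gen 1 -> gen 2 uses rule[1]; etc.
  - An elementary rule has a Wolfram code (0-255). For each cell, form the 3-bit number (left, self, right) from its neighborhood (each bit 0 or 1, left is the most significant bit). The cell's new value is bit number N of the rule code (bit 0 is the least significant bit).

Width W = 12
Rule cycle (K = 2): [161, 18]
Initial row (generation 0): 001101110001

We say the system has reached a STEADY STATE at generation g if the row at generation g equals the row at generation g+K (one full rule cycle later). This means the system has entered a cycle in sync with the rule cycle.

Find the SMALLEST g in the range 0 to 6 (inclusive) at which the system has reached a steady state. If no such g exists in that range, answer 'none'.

Answer: none

Derivation:
Gen 0: 001101110001
Gen 1 (rule 161): 100010100100
Gen 2 (rule 18): 010100011010
Gen 3 (rule 161): 001001000100
Gen 4 (rule 18): 010110101010
Gen 5 (rule 161): 001001010100
Gen 6 (rule 18): 010110000010
Gen 7 (rule 161): 001000111000
Gen 8 (rule 18): 010101000100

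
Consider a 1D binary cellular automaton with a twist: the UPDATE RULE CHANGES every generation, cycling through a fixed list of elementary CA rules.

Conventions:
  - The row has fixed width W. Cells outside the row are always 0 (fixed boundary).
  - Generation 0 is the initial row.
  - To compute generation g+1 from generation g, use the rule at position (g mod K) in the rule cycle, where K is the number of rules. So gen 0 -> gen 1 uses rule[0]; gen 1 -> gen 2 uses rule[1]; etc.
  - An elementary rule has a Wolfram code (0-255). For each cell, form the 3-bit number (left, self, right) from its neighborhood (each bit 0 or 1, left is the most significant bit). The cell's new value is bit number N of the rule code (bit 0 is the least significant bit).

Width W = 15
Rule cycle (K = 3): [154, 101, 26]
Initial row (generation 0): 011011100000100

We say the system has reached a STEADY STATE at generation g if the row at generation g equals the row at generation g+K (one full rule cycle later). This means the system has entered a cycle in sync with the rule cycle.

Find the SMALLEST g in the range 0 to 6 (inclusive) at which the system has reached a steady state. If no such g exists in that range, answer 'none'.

Gen 0: 011011100000100
Gen 1 (rule 154): 110011010001010
Gen 2 (rule 101): 010001110101110
Gen 3 (rule 26): 101011000001001
Gen 4 (rule 154): 000010100010110
Gen 5 (rule 101): 111011101011010
Gen 6 (rule 26): 100010000010001
Gen 7 (rule 154): 010101000101010
Gen 8 (rule 101): 011111010111110
Gen 9 (rule 26): 110000000100001

Answer: none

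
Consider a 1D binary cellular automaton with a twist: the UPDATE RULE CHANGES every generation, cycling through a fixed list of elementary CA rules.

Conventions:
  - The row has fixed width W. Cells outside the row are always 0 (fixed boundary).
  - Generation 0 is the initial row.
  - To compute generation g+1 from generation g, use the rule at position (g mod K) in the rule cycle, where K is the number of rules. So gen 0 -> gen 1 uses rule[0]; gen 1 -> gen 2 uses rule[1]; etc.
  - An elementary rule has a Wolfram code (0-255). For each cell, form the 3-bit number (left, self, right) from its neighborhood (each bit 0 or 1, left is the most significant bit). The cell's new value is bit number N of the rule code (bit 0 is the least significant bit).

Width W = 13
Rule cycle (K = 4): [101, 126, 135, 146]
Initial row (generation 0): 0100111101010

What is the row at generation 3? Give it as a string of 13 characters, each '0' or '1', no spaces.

Gen 0: 0100111101010
Gen 1 (rule 101): 0100000111110
Gen 2 (rule 126): 1110001100011
Gen 3 (rule 135): 0100110001100

Answer: 0100110001100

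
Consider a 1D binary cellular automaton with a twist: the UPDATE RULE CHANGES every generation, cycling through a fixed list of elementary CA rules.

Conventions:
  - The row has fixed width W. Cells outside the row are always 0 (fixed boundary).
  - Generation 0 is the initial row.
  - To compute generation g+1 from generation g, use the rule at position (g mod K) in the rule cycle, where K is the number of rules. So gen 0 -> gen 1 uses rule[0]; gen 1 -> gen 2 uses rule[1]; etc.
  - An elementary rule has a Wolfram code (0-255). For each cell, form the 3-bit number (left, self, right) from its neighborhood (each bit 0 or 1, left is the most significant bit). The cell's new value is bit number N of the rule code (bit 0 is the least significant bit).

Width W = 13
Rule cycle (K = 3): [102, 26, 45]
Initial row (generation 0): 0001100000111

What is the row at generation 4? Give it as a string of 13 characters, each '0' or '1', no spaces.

Gen 0: 0001100000111
Gen 1 (rule 102): 0010100001001
Gen 2 (rule 26): 0100010010110
Gen 3 (rule 45): 0101010011100
Gen 4 (rule 102): 1111110100100

Answer: 1111110100100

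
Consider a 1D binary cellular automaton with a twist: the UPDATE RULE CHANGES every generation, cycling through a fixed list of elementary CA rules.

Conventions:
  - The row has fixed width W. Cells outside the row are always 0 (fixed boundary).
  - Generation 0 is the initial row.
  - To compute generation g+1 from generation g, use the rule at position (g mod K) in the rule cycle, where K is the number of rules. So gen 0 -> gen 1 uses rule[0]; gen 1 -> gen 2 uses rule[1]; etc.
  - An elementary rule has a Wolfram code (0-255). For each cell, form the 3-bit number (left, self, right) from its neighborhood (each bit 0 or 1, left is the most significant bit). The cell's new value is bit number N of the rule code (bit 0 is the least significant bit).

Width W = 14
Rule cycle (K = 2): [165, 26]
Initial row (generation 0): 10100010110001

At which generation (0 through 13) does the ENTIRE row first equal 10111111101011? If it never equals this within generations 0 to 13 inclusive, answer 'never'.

Gen 0: 10100010110001
Gen 1 (rule 165): 11101011000101
Gen 2 (rule 26): 10000010101000
Gen 3 (rule 165): 10111011111011
Gen 4 (rule 26): 00100010000010
Gen 5 (rule 165): 10101010111010
Gen 6 (rule 26): 00000000100001
Gen 7 (rule 165): 11111110101101
Gen 8 (rule 26): 10000000001000
Gen 9 (rule 165): 10111111101011
Gen 10 (rule 26): 00100000000010
Gen 11 (rule 165): 10101111111010
Gen 12 (rule 26): 00001000000001
Gen 13 (rule 165): 11101011111101

Answer: 9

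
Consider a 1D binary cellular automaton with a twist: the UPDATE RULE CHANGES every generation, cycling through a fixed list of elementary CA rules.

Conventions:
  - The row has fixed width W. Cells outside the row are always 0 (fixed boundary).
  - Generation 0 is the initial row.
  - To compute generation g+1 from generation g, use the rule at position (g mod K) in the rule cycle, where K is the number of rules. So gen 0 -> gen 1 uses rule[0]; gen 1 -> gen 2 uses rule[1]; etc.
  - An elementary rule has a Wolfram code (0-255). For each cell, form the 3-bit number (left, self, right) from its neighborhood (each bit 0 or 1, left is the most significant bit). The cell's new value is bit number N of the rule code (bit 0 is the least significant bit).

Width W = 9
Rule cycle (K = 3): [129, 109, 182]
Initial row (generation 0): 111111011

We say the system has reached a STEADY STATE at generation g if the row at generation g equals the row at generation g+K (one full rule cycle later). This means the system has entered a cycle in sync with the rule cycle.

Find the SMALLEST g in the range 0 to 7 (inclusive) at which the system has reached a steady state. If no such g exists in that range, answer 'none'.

Answer: 1

Derivation:
Gen 0: 111111011
Gen 1 (rule 129): 011110000
Gen 2 (rule 109): 010010111
Gen 3 (rule 182): 111111010
Gen 4 (rule 129): 011110000
Gen 5 (rule 109): 010010111
Gen 6 (rule 182): 111111010
Gen 7 (rule 129): 011110000
Gen 8 (rule 109): 010010111
Gen 9 (rule 182): 111111010
Gen 10 (rule 129): 011110000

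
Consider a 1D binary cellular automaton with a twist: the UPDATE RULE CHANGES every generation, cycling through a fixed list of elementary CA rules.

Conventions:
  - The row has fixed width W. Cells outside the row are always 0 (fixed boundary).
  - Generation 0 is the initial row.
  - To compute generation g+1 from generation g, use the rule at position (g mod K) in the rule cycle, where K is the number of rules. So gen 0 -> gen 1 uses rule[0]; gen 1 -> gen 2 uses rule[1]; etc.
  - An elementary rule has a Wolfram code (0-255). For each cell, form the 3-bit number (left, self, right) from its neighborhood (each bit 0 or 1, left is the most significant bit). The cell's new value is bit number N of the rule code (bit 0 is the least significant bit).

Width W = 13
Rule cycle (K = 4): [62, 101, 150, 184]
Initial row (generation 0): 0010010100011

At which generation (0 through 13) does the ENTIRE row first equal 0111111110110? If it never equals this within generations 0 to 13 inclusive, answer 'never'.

Answer: 1

Derivation:
Gen 0: 0010010100011
Gen 1 (rule 62): 0111111110110
Gen 2 (rule 101): 0000000011010
Gen 3 (rule 150): 0000000100011
Gen 4 (rule 184): 0000000010010
Gen 5 (rule 62): 0000000111111
Gen 6 (rule 101): 1111110000001
Gen 7 (rule 150): 0111101000011
Gen 8 (rule 184): 0111010100010
Gen 9 (rule 62): 1100111110111
Gen 10 (rule 101): 0100000011001
Gen 11 (rule 150): 1110000100111
Gen 12 (rule 184): 1101000010110
Gen 13 (rule 62): 1011100111101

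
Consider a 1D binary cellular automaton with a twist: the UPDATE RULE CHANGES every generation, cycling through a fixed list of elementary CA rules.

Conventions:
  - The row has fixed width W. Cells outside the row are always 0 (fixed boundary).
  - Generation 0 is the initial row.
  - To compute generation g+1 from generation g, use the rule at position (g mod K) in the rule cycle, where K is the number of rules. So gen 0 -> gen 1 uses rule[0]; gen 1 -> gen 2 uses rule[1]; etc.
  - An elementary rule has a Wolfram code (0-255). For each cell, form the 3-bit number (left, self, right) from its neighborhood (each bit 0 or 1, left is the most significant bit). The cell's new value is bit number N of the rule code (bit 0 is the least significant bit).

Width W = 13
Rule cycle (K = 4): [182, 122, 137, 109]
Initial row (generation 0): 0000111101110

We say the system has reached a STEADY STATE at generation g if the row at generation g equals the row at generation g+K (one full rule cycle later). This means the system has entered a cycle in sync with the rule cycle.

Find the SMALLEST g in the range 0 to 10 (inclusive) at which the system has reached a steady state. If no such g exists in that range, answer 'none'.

Answer: none

Derivation:
Gen 0: 0000111101110
Gen 1 (rule 182): 0001011010101
Gen 2 (rule 122): 0010111101010
Gen 3 (rule 137): 1000111000000
Gen 4 (rule 109): 1010101011111
Gen 5 (rule 182): 1111111101110
Gen 6 (rule 122): 1000000111011
Gen 7 (rule 137): 0011110110010
Gen 8 (rule 109): 1010011110010
Gen 9 (rule 182): 1111101101111
Gen 10 (rule 122): 1000111111001
Gen 11 (rule 137): 0010111110000
Gen 12 (rule 109): 1011100010111
Gen 13 (rule 182): 1101010111010
Gen 14 (rule 122): 1110101101101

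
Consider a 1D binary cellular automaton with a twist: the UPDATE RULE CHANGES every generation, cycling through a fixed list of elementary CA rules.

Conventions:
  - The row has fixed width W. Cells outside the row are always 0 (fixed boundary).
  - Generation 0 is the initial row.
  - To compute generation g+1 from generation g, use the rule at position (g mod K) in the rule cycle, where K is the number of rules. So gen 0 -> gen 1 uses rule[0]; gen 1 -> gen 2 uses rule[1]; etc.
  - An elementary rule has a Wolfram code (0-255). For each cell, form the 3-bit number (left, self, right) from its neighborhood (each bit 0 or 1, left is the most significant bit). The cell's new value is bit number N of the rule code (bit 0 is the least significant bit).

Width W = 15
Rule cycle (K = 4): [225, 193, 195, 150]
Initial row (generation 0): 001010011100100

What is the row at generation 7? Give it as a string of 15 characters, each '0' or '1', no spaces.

Gen 0: 001010011100100
Gen 1 (rule 225): 100100001100001
Gen 2 (rule 193): 000001100101100
Gen 3 (rule 195): 111110101000101
Gen 4 (rule 150): 011100101101101
Gen 5 (rule 225): 001100010110110
Gen 6 (rule 193): 100101000010010
Gen 7 (rule 195): 001000011100100

Answer: 001000011100100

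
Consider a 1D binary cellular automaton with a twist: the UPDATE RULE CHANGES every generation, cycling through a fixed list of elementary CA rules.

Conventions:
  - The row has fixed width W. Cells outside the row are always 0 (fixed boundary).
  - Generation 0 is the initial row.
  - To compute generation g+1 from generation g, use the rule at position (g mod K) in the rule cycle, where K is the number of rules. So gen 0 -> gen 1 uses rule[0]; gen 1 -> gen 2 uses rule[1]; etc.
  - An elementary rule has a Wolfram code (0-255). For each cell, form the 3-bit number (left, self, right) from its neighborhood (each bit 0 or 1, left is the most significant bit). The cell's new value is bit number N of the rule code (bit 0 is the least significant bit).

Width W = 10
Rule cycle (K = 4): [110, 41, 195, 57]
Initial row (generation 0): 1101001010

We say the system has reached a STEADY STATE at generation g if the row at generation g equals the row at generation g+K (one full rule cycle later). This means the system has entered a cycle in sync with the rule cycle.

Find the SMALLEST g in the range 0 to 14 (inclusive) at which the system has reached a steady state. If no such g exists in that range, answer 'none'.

Answer: none

Derivation:
Gen 0: 1101001010
Gen 1 (rule 110): 1111011110
Gen 2 (rule 41): 1000110000
Gen 3 (rule 195): 0011010111
Gen 4 (rule 57): 1010101100
Gen 5 (rule 110): 1111111100
Gen 6 (rule 41): 1000000001
Gen 7 (rule 195): 0011111110
Gen 8 (rule 57): 1010000001
Gen 9 (rule 110): 1110000011
Gen 10 (rule 41): 1000111010
Gen 11 (rule 195): 0011011000
Gen 12 (rule 57): 1010110111
Gen 13 (rule 110): 1111111101
Gen 14 (rule 41): 1000000010
Gen 15 (rule 195): 0011111100
Gen 16 (rule 57): 1010000011
Gen 17 (rule 110): 1110000111
Gen 18 (rule 41): 1000110100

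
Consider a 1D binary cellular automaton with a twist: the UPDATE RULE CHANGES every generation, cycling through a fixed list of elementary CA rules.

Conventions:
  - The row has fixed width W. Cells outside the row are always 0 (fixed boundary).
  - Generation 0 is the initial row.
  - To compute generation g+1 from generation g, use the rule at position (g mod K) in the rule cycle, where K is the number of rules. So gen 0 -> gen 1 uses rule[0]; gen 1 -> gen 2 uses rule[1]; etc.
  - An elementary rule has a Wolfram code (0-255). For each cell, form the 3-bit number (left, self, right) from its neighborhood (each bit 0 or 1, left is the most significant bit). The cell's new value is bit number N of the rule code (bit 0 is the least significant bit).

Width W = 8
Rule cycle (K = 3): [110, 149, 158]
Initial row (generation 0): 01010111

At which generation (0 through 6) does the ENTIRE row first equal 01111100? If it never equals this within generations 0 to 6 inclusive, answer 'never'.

Gen 0: 01010111
Gen 1 (rule 110): 11111101
Gen 2 (rule 149): 01111001
Gen 3 (rule 158): 11110111
Gen 4 (rule 110): 10011101
Gen 5 (rule 149): 11001001
Gen 6 (rule 158): 10111111

Answer: never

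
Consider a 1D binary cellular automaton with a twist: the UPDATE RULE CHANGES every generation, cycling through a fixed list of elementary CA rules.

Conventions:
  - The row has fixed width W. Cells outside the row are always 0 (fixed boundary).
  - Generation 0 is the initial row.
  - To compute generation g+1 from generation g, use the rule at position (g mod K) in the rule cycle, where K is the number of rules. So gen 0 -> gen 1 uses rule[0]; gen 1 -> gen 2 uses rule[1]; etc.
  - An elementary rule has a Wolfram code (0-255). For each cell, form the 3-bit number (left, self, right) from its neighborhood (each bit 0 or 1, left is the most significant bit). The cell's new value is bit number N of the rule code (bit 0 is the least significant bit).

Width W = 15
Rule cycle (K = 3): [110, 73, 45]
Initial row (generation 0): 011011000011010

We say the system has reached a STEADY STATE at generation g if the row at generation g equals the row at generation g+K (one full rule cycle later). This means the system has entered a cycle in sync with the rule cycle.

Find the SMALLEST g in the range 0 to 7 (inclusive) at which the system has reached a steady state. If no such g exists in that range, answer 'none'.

Answer: 1

Derivation:
Gen 0: 011011000011010
Gen 1 (rule 110): 111111000111110
Gen 2 (rule 73): 100001010100010
Gen 3 (rule 45): 101101111101010
Gen 4 (rule 110): 111111000111110
Gen 5 (rule 73): 100001010100010
Gen 6 (rule 45): 101101111101010
Gen 7 (rule 110): 111111000111110
Gen 8 (rule 73): 100001010100010
Gen 9 (rule 45): 101101111101010
Gen 10 (rule 110): 111111000111110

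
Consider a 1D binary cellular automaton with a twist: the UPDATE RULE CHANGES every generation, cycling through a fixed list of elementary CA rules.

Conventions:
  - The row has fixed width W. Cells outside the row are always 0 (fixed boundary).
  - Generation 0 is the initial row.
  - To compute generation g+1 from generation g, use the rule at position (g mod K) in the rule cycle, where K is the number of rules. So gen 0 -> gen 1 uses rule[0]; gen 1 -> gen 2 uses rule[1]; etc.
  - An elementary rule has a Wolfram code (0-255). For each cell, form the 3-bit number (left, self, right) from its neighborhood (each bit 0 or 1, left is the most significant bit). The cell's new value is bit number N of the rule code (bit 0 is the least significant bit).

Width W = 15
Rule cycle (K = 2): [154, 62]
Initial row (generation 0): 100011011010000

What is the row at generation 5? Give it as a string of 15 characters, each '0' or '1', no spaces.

Gen 0: 100011011010000
Gen 1 (rule 154): 010110010001000
Gen 2 (rule 62): 111101111011100
Gen 3 (rule 154): 111001110011010
Gen 4 (rule 62): 100111001110111
Gen 5 (rule 154): 011110111100110

Answer: 011110111100110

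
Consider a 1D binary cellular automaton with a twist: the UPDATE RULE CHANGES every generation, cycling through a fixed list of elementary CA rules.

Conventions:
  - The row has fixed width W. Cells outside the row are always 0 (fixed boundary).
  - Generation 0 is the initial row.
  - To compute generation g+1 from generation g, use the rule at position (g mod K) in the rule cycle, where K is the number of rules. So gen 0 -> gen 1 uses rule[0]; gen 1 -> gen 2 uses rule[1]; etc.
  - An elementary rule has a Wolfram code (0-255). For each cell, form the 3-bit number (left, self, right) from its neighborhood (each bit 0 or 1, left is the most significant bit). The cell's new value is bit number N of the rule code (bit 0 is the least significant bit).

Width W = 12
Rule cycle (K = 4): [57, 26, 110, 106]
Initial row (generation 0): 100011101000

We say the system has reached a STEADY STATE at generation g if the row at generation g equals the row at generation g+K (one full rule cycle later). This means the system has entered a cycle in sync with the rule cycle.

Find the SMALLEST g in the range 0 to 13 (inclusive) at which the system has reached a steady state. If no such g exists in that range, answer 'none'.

Gen 0: 100011101000
Gen 1 (rule 57): 011010010111
Gen 2 (rule 26): 110001100100
Gen 3 (rule 110): 110011101100
Gen 4 (rule 106): 110110111100
Gen 5 (rule 57): 101101100011
Gen 6 (rule 26): 001001010110
Gen 7 (rule 110): 011011111110
Gen 8 (rule 106): 111110000010
Gen 9 (rule 57): 100001111001
Gen 10 (rule 26): 010011000110
Gen 11 (rule 110): 110111001110
Gen 12 (rule 106): 111101011010
Gen 13 (rule 57): 100010110101
Gen 14 (rule 26): 010100100000
Gen 15 (rule 110): 111101100000
Gen 16 (rule 106): 100111100000
Gen 17 (rule 57): 010100011111

Answer: none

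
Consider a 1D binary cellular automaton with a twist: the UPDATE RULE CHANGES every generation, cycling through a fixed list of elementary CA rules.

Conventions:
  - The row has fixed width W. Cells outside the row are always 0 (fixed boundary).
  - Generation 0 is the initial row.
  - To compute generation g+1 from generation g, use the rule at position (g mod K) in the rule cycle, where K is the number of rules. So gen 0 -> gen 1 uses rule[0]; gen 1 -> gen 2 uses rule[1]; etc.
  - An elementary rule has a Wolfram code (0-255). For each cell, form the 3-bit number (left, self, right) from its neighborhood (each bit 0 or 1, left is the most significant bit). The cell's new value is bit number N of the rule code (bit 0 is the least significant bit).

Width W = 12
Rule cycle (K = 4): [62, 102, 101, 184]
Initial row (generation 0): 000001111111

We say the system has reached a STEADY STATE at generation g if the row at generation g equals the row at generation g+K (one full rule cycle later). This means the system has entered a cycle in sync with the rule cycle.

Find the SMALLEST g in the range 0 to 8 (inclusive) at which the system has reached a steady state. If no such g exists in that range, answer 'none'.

Gen 0: 000001111111
Gen 1 (rule 62): 000011000000
Gen 2 (rule 102): 000101000000
Gen 3 (rule 101): 110111011111
Gen 4 (rule 184): 101110111110
Gen 5 (rule 62): 111001100001
Gen 6 (rule 102): 001010100011
Gen 7 (rule 101): 101111101001
Gen 8 (rule 184): 011111010100
Gen 9 (rule 62): 110000111110
Gen 10 (rule 102): 010001000010
Gen 11 (rule 101): 010101011010
Gen 12 (rule 184): 001010110101

Answer: none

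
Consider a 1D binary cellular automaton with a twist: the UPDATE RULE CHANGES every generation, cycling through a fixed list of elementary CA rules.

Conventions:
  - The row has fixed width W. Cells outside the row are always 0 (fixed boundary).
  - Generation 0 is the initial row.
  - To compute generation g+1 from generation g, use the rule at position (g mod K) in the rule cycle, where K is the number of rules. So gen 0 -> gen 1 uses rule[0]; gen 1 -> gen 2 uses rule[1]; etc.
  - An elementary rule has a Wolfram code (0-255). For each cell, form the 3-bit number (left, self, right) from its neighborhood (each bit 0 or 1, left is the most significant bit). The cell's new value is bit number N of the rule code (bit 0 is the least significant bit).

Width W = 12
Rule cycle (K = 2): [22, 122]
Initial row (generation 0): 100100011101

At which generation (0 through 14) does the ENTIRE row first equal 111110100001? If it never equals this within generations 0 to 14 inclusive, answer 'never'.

Answer: 1

Derivation:
Gen 0: 100100011101
Gen 1 (rule 22): 111110100001
Gen 2 (rule 122): 100011010010
Gen 3 (rule 22): 110100011111
Gen 4 (rule 122): 111010110001
Gen 5 (rule 22): 000010001011
Gen 6 (rule 122): 000101010111
Gen 7 (rule 22): 001101010000
Gen 8 (rule 122): 011110101000
Gen 9 (rule 22): 100000101100
Gen 10 (rule 122): 010001011110
Gen 11 (rule 22): 111011000001
Gen 12 (rule 122): 101111100010
Gen 13 (rule 22): 100000010111
Gen 14 (rule 122): 010000101101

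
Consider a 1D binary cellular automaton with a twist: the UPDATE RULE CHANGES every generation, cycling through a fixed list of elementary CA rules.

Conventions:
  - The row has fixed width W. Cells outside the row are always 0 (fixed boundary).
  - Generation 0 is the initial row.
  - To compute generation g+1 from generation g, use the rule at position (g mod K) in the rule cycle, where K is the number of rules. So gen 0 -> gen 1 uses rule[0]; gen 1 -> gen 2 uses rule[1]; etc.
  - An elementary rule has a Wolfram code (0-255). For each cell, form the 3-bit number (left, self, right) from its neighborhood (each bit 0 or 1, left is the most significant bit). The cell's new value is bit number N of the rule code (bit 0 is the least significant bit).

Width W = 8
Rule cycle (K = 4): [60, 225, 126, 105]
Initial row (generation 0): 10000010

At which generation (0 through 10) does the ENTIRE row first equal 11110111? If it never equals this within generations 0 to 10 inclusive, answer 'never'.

Answer: never

Derivation:
Gen 0: 10000010
Gen 1 (rule 60): 11000011
Gen 2 (rule 225): 01011001
Gen 3 (rule 126): 11111111
Gen 4 (rule 105): 10000001
Gen 5 (rule 60): 11000001
Gen 6 (rule 225): 01011100
Gen 7 (rule 126): 11110110
Gen 8 (rule 105): 10011110
Gen 9 (rule 60): 11010001
Gen 10 (rule 225): 01100100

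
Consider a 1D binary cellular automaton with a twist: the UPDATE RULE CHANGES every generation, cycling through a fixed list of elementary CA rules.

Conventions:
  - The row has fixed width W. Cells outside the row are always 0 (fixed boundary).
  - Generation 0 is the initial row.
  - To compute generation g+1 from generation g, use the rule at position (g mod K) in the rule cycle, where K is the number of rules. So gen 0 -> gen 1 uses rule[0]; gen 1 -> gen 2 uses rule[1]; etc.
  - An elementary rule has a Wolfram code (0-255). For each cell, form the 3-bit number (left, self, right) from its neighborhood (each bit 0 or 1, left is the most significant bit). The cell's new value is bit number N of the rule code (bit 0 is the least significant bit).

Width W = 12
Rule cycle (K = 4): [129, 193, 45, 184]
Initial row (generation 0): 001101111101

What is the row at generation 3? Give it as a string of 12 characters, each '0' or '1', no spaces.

Gen 0: 001101111101
Gen 1 (rule 129): 100000111000
Gen 2 (rule 193): 001110011011
Gen 3 (rule 45): 101000010110

Answer: 101000010110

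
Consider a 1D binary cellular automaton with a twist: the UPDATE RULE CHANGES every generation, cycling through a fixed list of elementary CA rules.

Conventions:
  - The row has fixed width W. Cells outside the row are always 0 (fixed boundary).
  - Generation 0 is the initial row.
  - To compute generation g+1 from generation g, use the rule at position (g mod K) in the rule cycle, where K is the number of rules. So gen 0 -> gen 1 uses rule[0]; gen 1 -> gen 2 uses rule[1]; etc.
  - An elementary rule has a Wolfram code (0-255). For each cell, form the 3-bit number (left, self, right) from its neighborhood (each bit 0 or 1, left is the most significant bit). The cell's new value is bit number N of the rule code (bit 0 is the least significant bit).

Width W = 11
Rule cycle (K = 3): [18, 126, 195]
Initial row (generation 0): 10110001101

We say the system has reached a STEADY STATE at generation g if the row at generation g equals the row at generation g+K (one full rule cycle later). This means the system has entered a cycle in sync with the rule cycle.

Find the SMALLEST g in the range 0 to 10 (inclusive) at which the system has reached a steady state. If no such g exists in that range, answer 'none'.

Answer: 4

Derivation:
Gen 0: 10110001101
Gen 1 (rule 18): 00001010000
Gen 2 (rule 126): 00011111000
Gen 3 (rule 195): 11101111011
Gen 4 (rule 18): 00000000000
Gen 5 (rule 126): 00000000000
Gen 6 (rule 195): 11111111111
Gen 7 (rule 18): 00000000000
Gen 8 (rule 126): 00000000000
Gen 9 (rule 195): 11111111111
Gen 10 (rule 18): 00000000000
Gen 11 (rule 126): 00000000000
Gen 12 (rule 195): 11111111111
Gen 13 (rule 18): 00000000000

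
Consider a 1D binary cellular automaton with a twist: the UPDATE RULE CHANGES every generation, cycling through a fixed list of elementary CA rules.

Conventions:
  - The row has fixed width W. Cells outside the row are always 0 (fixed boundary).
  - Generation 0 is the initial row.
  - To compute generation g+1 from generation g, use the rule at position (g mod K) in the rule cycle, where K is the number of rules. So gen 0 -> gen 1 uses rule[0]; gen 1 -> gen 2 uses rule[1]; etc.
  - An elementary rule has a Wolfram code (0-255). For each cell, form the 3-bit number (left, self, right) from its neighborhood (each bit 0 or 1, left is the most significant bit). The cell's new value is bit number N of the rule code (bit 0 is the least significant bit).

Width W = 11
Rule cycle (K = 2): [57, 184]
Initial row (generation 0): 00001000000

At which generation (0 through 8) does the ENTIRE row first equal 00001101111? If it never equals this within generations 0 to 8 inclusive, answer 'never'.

Gen 0: 00001000000
Gen 1 (rule 57): 11100111111
Gen 2 (rule 184): 11010111110
Gen 3 (rule 57): 10101100001
Gen 4 (rule 184): 01011010000
Gen 5 (rule 57): 00110101111
Gen 6 (rule 184): 00101011110
Gen 7 (rule 57): 10010110001
Gen 8 (rule 184): 01001101000

Answer: never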